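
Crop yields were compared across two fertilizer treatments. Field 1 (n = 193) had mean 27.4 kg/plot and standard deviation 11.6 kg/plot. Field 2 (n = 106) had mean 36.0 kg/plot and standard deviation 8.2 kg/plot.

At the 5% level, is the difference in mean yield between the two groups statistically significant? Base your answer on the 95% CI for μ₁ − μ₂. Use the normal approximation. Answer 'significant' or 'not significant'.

significant

Standard errors of each mean: 11.6/√193 = 0.8350 and 8.2/√106 = 0.7965.
SE(x̄₁ − x̄₂) = √(0.8350² + 0.7965²) = 1.1540 for independent samples with unequal variances.
With z* = 1.960, the margin is 1.960 × 1.1540 = 2.2618.
x̄₁ − x̄₂ = 27.4 − 36.0 = -8.6000; the interval is -8.6000 ± 2.2618 = (-10.8618, -6.3382).
The interval (-10.8618, -6.3382) does not contain 0, so the difference is significant.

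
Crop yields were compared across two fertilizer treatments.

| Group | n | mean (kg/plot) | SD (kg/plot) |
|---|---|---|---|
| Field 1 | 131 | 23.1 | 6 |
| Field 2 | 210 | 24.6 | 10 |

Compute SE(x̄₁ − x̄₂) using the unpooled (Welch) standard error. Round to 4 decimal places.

0.8666

Per-group SEs: s₁/√n₁ = 6/√131 = 0.5242, s₂/√n₂ = 10/√210 = 0.6901.
Unpooled SE of the difference: √(0.27478564 + 0.47623801) = 0.8666.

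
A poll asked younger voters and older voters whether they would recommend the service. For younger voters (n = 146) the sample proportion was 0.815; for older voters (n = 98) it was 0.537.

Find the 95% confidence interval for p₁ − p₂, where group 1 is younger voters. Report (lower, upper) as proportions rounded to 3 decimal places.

(0.161, 0.395)

SE₁ = √(p̂₁(1−p̂₁)/n₁) = √(0.8150·0.1850/146) = 0.03214; SE₂ = √(0.5370·0.4630/98) = 0.05037.
Independent samples: SE of the difference = √(SE₁² + SE₂²) = √(0.0010329796 + 0.0025371369) = 0.05975.
z* for 95% confidence is 1.960, so the margin of error is 1.960 × 0.05975 = 0.11711.
Point estimate p̂₁ − p̂₂ = 0.8150 − 0.5370 = 0.2780.
0.2780 ± 0.11711 → (0.161, 0.395).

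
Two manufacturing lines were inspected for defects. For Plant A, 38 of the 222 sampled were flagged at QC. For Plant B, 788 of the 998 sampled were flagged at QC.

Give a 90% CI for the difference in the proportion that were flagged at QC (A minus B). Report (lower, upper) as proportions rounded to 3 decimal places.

p̂₁ = 38/222 = 0.1712 and p̂₂ = 788/998 = 0.7896.
SE₁ = √(p̂₁(1−p̂₁)/n₁) = √(0.1712·0.8288/222) = 0.02528; SE₂ = √(0.7896·0.2104/998) = 0.01290.
Independent samples: SE of the difference = √(SE₁² + SE₂²) = √(0.0006390784 + 0.00016641) = 0.02838.
z* for 90% confidence is 1.645, so the margin of error is 1.645 × 0.02838 = 0.04669.
Point estimate p̂₁ − p̂₂ = 0.1712 − 0.7896 = -0.6184.
-0.6184 ± 0.04669 → (-0.665, -0.572).

(-0.665, -0.572)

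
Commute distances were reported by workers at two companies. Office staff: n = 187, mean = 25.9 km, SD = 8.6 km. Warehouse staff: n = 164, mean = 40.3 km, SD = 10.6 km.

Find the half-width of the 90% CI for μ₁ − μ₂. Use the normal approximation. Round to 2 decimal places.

1.71

Standard errors of each mean: 8.6/√187 = 0.6289 and 10.6/√164 = 0.8277.
SE(x̄₁ − x̄₂) = √(0.6289² + 0.8277²) = 1.0395 for independent samples with unequal variances.
With z* = 1.645, the margin is 1.645 × 1.0395 = 1.7100.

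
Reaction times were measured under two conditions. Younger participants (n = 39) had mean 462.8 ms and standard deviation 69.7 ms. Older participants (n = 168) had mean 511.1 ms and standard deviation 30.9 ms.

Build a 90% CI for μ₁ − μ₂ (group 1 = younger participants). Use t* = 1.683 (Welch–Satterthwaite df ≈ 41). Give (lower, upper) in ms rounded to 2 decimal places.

(-67.51, -29.09)

Per-group SEs: s₁/√n₁ = 69.7/√39 = 11.1609, s₂/√n₂ = 30.9/√168 = 2.3840.
Unpooled SE of the difference: √(124.56568881 + 5.683456) = 11.4127.
Margin of error = t* · SE = 1.683 × 11.4127 = 19.2076.
x̄₁ − x̄₂ = 462.8 − 511.1 = -48.3000.
CI: -48.3000 ± 19.2076 = (-67.51, -29.09).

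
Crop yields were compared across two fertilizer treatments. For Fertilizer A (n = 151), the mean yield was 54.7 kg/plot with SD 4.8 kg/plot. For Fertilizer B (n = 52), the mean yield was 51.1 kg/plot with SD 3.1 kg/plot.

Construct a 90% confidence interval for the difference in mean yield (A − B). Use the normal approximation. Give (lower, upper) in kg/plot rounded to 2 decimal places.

(2.64, 4.56)

Per-group SEs: s₁/√n₁ = 4.8/√151 = 0.3906, s₂/√n₂ = 3.1/√52 = 0.4299.
Unpooled SE of the difference: √(0.15256836 + 0.18481401) = 0.5808.
Margin of error = z* · SE = 1.645 × 0.5808 = 0.9554.
x̄₁ − x̄₂ = 54.7 − 51.1 = 3.6000.
CI: 3.6000 ± 0.9554 = (2.64, 4.56).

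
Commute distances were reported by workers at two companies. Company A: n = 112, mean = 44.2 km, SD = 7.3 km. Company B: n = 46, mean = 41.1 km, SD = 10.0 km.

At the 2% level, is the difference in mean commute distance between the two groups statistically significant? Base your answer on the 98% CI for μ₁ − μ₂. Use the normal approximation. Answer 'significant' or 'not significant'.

not significant

SE₁ = s₁/√n₁ = 7.3/√112 = 0.6898; SE₂ = 10.0/√46 = 1.4744.
Independent samples, unequal variances: SE_diff = √(SE₁² + SE₂²) = √(0.47582404 + 2.17385536) = 1.6278.
z* = 2.326, so margin of error = 2.326 × 1.6278 = 3.7863.
Difference in means = 44.2 − 41.1 = 3.1000.
3.1000 ± 3.7863 → (-0.6863, 6.8863).
The interval (-0.6863, 6.8863) contains 0, so the difference is not significant.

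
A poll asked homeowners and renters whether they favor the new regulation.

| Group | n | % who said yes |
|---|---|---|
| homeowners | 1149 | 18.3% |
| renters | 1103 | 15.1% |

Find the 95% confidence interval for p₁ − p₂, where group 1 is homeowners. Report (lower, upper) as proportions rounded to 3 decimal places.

(0.001, 0.063)

SE₁ = √(p̂₁(1−p̂₁)/n₁) = √(0.1830·0.8170/1149) = 0.01141; SE₂ = √(0.1510·0.8490/1103) = 0.01078.
Independent samples: SE of the difference = √(SE₁² + SE₂²) = √(0.0001301881 + 0.0001162084) = 0.01570.
z* for 95% confidence is 1.960, so the margin of error is 1.960 × 0.01570 = 0.03077.
Point estimate p̂₁ − p̂₂ = 0.1830 − 0.1510 = 0.0320.
0.0320 ± 0.03077 → (0.001, 0.063).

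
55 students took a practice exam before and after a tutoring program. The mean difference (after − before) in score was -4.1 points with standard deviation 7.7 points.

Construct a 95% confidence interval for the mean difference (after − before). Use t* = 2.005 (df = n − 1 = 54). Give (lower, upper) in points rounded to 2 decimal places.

(-6.18, -2.02)

Paired design: SE = s_d/√n = 7.7/√55 = 1.0383.
t* = 2.005; margin of error = 2.005 × 1.0383 = 2.0818.
-4.1 ± 2.0818 → (-6.18, -2.02).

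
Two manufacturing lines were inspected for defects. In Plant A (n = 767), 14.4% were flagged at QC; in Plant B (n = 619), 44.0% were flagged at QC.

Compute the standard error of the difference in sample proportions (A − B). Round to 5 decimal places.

The two standard errors are √(0.1440×0.8560/767) = 0.01268 and √(0.4400×0.5600/619) = 0.01995.
Because the samples are independent, SE_diff = √(0.01268² + 0.01995²) = 0.02364.

0.02364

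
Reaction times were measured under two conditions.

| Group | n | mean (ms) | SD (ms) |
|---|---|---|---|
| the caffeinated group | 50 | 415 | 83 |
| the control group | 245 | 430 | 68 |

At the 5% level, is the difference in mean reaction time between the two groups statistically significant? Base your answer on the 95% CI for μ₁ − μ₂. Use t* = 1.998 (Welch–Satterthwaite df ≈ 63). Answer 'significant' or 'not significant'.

Per-group SEs: s₁/√n₁ = 83/√50 = 11.7380, s₂/√n₂ = 68/√245 = 4.3444.
Unpooled SE of the difference: √(137.780644 + 18.87381136) = 12.5162.
Margin of error = t* · SE = 1.998 × 12.5162 = 25.0074.
x̄₁ − x̄₂ = 415 − 430 = -15.0000.
CI: -15.0000 ± 25.0074 = (-40.0074, 10.0074).
The interval (-40.0074, 10.0074) contains 0, so the difference is not significant.

not significant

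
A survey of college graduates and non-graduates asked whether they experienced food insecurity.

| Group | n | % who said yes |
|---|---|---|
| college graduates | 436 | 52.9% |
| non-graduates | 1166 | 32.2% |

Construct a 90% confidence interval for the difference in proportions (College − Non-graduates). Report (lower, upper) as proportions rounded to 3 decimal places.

The two standard errors are √(0.5290×0.4710/436) = 0.02391 and √(0.3220×0.6780/1166) = 0.01368.
Because the samples are independent, SE_diff = √(0.02391² + 0.01368²) = 0.02755.
Using z* = 1.645 for 90%, ME = 1.645 × 0.02755 = 0.04532.
p̂₁ − p̂₂ = 0.2070; interval 0.2070 ± 0.04532 gives (0.162, 0.252).

(0.162, 0.252)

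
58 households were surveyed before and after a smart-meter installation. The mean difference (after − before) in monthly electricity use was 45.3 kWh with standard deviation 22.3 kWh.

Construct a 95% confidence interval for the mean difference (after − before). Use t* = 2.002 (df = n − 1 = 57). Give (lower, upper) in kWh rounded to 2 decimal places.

This is a matched-pairs design, so SE = s_d/√n = 22.3/√58 = 2.9281.
Margin = 2.002 × 2.9281 = 5.8621; the interval is 45.3 ± 5.8621 = (39.44, 51.16).

(39.44, 51.16)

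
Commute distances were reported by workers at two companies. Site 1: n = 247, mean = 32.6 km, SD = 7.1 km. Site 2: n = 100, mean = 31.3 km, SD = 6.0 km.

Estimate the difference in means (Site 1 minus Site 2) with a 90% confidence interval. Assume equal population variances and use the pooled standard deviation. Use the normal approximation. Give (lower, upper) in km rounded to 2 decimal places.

(-0.03, 2.63)

s_p = √[((n₁−1)s₁² + (n₂−1)s₂²)/(n₁+n₂−2)] = √[(246·7.1² + 99·6.0²)/345] = 6.8026.
SE = 6.8026·√(1/247 + 1/100) = 0.8063.
With z* = 1.645, margin = 1.645 × 0.8063 = 1.3264.
x̄₁ − x̄₂ = 32.6 − 31.3 = 1.3000; interval 1.3000 ± 1.3264 = (-0.03, 2.63).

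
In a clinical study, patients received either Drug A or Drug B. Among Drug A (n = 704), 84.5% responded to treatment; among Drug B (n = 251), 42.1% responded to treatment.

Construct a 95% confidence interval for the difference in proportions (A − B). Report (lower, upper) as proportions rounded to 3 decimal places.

(0.357, 0.491)

Each SE is √(p̂(1−p̂)/n): √(0.8450·0.1550/704) = 0.01364 and √(0.4210·0.5790/251) = 0.03116.
SE(p̂₁ − p̂₂) = √(SE₁² + SE₂²) = √(0.0001860496 + 0.0009709456) = 0.03401, since the two samples are independent.
At 95% confidence z* = 1.960; margin = 1.960 × 0.03401 = 0.06666.
The difference is 0.8450 − 0.4210 = 0.4240, so the interval is 0.4240 ± 0.06666 = (0.357, 0.491).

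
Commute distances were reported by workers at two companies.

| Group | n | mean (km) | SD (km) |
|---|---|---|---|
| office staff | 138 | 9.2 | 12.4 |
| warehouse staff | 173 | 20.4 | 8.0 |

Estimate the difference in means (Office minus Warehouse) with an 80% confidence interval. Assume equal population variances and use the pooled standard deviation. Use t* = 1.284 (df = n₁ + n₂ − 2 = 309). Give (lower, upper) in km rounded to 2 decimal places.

(-12.69, -9.71)

s_p = √[((n₁−1)s₁² + (n₂−1)s₂²)/(n₁+n₂−2)] = √[(137·12.4² + 172·8.0²)/309] = 10.1881.
SE = 10.1881·√(1/138 + 1/173) = 1.1628.
With t* = 1.284, margin = 1.284 × 1.1628 = 1.4930.
x̄₁ − x̄₂ = 9.2 − 20.4 = -11.2000; interval -11.2000 ± 1.4930 = (-12.69, -9.71).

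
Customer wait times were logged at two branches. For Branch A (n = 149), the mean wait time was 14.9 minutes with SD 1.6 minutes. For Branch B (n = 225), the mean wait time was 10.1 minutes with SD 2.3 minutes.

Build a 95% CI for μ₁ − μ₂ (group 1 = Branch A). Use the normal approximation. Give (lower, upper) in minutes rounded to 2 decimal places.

(4.40, 5.20)

Per-group SEs: s₁/√n₁ = 1.6/√149 = 0.1311, s₂/√n₂ = 2.3/√225 = 0.1533.
Unpooled SE of the difference: √(0.01718721 + 0.02350089) = 0.2017.
Margin of error = z* · SE = 1.960 × 0.2017 = 0.3953.
x̄₁ − x̄₂ = 14.9 − 10.1 = 4.8000.
CI: 4.8000 ± 0.3953 = (4.40, 5.20).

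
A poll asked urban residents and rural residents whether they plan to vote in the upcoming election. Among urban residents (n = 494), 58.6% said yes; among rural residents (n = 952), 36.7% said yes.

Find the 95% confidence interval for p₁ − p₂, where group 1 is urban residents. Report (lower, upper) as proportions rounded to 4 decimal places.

The two standard errors are √(0.5860×0.4140/494) = 0.02216 and √(0.3670×0.6330/952) = 0.01562.
Because the samples are independent, SE_diff = √(0.02216² + 0.01562²) = 0.02711.
Using z* = 1.960 for 95%, ME = 1.960 × 0.02711 = 0.05314.
p̂₁ − p̂₂ = 0.2190; interval 0.2190 ± 0.05314 gives (0.1659, 0.2721).

(0.1659, 0.2721)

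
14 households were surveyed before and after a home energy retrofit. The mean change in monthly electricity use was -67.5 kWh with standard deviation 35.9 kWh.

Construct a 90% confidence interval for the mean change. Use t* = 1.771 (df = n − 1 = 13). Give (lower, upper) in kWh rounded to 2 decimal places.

Paired design: SE = s_d/√n = 35.9/√14 = 9.5947.
t* = 1.771; margin of error = 1.771 × 9.5947 = 16.9922.
-67.5 ± 16.9922 → (-84.49, -50.51).

(-84.49, -50.51)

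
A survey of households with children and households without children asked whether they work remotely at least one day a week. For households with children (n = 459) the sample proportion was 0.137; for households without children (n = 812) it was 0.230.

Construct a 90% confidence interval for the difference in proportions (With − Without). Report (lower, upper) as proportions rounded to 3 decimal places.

(-0.129, -0.057)

SE₁ = √(p̂₁(1−p̂₁)/n₁) = √(0.1370·0.8630/459) = 0.01605; SE₂ = √(0.2300·0.7700/812) = 0.01477.
Independent samples: SE of the difference = √(SE₁² + SE₂²) = √(0.0002576025 + 0.0002181529) = 0.02181.
z* for 90% confidence is 1.645, so the margin of error is 1.645 × 0.02181 = 0.03588.
Point estimate p̂₁ − p̂₂ = 0.1370 − 0.2300 = -0.0930.
-0.0930 ± 0.03588 → (-0.129, -0.057).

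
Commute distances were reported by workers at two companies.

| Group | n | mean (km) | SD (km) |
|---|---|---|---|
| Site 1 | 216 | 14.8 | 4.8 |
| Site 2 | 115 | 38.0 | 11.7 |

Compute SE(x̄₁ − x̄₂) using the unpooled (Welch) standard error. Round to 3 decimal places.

1.139

Standard errors of each mean: 4.8/√216 = 0.3266 and 11.7/√115 = 1.0910.
SE(x̄₁ − x̄₂) = √(0.3266² + 1.0910²) = 1.1388 for independent samples with unequal variances.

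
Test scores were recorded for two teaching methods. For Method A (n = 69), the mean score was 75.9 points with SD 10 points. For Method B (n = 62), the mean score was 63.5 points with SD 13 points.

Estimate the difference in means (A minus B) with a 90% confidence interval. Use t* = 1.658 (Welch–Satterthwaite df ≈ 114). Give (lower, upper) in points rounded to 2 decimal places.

Per-group SEs: s₁/√n₁ = 10/√69 = 1.2039, s₂/√n₂ = 13/√62 = 1.6510.
Unpooled SE of the difference: √(1.44937521 + 2.725801) = 2.0433.
Margin of error = t* · SE = 1.658 × 2.0433 = 3.3878.
x̄₁ − x̄₂ = 75.9 − 63.5 = 12.4000.
CI: 12.4000 ± 3.3878 = (9.01, 15.79).

(9.01, 15.79)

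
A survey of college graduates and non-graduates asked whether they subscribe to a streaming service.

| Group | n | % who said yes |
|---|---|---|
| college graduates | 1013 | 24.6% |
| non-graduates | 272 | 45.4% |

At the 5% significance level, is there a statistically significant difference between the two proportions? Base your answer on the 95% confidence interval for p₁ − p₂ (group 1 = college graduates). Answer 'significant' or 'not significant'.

Each SE is √(p̂(1−p̂)/n): √(0.2460·0.7540/1013) = 0.01353 and √(0.4540·0.5460/272) = 0.03019.
SE(p̂₁ − p̂₂) = √(SE₁² + SE₂²) = √(0.0001830609 + 0.0009114361) = 0.03308, since the two samples are independent.
At 95% confidence z* = 1.960; margin = 1.960 × 0.03308 = 0.06484.
The difference is 0.2460 − 0.4540 = -0.2080, so the interval is -0.2080 ± 0.06484 = (-0.27284, -0.14316).
The interval (-0.27284, -0.14316) does not contain 0, so the difference is significant.

significant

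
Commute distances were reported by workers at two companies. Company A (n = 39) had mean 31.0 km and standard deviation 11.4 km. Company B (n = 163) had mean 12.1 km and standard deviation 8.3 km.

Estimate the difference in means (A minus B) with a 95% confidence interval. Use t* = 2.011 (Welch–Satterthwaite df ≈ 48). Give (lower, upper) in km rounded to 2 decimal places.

(15.00, 22.80)

SE₁ = s₁/√n₁ = 11.4/√39 = 1.8255; SE₂ = 8.3/√163 = 0.6501.
Independent samples, unequal variances: SE_diff = √(SE₁² + SE₂²) = √(3.33245025 + 0.42263001) = 1.9378.
t* = 2.011, so margin of error = 2.011 × 1.9378 = 3.8969.
Difference in means = 31.0 − 12.1 = 18.9000.
18.9000 ± 3.8969 → (15.00, 22.80).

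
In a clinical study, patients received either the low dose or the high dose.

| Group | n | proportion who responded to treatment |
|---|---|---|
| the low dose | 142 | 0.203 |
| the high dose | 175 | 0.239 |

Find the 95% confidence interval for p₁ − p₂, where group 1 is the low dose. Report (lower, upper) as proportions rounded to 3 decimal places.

The two standard errors are √(0.2030×0.7970/142) = 0.03375 and √(0.2390×0.7610/175) = 0.03224.
Because the samples are independent, SE_diff = √(0.03375² + 0.03224²) = 0.04667.
Using z* = 1.960 for 95%, ME = 1.960 × 0.04667 = 0.09147.
p̂₁ − p̂₂ = -0.0360; interval -0.0360 ± 0.09147 gives (-0.127, 0.055).

(-0.127, 0.055)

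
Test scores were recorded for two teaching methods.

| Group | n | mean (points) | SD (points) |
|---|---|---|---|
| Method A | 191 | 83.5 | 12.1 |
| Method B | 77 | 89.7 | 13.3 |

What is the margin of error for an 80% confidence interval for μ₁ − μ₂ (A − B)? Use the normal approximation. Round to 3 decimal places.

2.244

SE₁ = s₁/√n₁ = 12.1/√191 = 0.8755; SE₂ = 13.3/√77 = 1.5157.
Independent samples, unequal variances: SE_diff = √(SE₁² + SE₂²) = √(0.76650025 + 2.29734649) = 1.7504.
z* = 1.282, so margin of error = 1.282 × 1.7504 = 2.2440.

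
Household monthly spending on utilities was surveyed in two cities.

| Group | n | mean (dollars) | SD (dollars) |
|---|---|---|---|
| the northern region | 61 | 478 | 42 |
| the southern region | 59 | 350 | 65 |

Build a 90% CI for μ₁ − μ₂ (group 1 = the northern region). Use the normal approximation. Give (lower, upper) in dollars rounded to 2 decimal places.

SE₁ = s₁/√n₁ = 42/√61 = 5.3775; SE₂ = 65/√59 = 8.4623.
Independent samples, unequal variances: SE_diff = √(SE₁² + SE₂²) = √(28.91750625 + 71.61052129) = 10.0264.
z* = 1.645, so margin of error = 1.645 × 10.0264 = 16.4934.
Difference in means = 478 − 350 = 128.0000.
128.0000 ± 16.4934 → (111.51, 144.49).

(111.51, 144.49)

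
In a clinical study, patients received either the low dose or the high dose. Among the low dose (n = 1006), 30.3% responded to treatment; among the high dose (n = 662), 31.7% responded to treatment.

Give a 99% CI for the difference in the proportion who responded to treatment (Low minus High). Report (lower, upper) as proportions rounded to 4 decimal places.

(-0.0737, 0.0457)

The two standard errors are √(0.3030×0.6970/1006) = 0.01449 and √(0.3170×0.6830/662) = 0.01808.
Because the samples are independent, SE_diff = √(0.01449² + 0.01808²) = 0.02317.
Using z* = 2.576 for 99%, ME = 2.576 × 0.02317 = 0.05969.
p̂₁ − p̂₂ = -0.0140; interval -0.0140 ± 0.05969 gives (-0.0737, 0.0457).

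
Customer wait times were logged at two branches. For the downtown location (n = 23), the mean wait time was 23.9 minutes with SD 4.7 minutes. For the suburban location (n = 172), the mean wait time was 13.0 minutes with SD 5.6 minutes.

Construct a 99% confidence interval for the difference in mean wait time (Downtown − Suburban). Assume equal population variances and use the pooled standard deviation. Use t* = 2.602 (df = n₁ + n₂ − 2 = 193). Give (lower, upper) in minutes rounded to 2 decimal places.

(7.72, 14.08)

Pooled variance s_p² = [22·4.7² + 171·5.6²] / (23+172−2) = 30.3033, so s_p = 5.5048.
SE_diff = s_p·√(1/n₁ + 1/n₂) = 5.5048·√(1/23 + 1/172) = 1.2222.
t* = 2.602; margin = 2.602 × 1.2222 = 3.1802.
Difference = 23.9 − 13.0 = 10.9000.
10.9000 ± 3.1802 → (7.72, 14.08).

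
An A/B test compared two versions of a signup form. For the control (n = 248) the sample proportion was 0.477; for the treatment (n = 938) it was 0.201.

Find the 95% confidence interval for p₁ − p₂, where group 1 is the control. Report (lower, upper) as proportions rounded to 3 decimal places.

(0.209, 0.343)

Each SE is √(p̂(1−p̂)/n): √(0.4770·0.5230/248) = 0.03172 and √(0.2010·0.7990/938) = 0.01308.
SE(p̂₁ − p̂₂) = √(SE₁² + SE₂²) = √(0.0010061584 + 0.0001710864) = 0.03431, since the two samples are independent.
At 95% confidence z* = 1.960; margin = 1.960 × 0.03431 = 0.06725.
The difference is 0.4770 − 0.2010 = 0.2760, so the interval is 0.2760 ± 0.06725 = (0.209, 0.343).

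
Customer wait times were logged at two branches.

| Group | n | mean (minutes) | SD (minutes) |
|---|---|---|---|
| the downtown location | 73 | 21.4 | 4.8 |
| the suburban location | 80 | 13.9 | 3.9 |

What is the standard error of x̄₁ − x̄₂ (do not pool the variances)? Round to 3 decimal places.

0.711

Standard errors of each mean: 4.8/√73 = 0.5618 and 3.9/√80 = 0.4360.
SE(x̄₁ − x̄₂) = √(0.5618² + 0.4360²) = 0.7111 for independent samples with unequal variances.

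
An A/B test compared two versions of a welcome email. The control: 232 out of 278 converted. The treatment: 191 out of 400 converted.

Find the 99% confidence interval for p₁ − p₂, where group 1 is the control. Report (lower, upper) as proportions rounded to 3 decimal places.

(0.271, 0.443)

Sample proportions: 232/278 = 0.8345, 191/400 = 0.4775.
Each SE is √(p̂(1−p̂)/n): √(0.8345·0.1655/278) = 0.02229 and √(0.4775·0.5225/400) = 0.02497.
SE(p̂₁ − p̂₂) = √(SE₁² + SE₂²) = √(0.0004968441 + 0.0006235009) = 0.03347, since the two samples are independent.
At 99% confidence z* = 2.576; margin = 2.576 × 0.03347 = 0.08622.
The difference is 0.8345 − 0.4775 = 0.3570, so the interval is 0.3570 ± 0.08622 = (0.271, 0.443).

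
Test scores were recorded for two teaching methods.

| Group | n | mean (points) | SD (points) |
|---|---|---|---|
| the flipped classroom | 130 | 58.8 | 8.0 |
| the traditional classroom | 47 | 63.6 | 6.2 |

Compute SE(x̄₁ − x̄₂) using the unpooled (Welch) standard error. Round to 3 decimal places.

Per-group SEs: s₁/√n₁ = 8.0/√130 = 0.7016, s₂/√n₂ = 6.2/√47 = 0.9044.
Unpooled SE of the difference: √(0.49224256 + 0.81793936) = 1.1446.

1.145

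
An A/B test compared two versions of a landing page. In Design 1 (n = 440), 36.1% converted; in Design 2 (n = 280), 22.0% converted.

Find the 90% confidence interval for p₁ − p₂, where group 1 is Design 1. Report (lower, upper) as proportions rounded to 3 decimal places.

(0.086, 0.196)

The two standard errors are √(0.3610×0.6390/440) = 0.02290 and √(0.2200×0.7800/280) = 0.02476.
Because the samples are independent, SE_diff = √(0.02290² + 0.02476²) = 0.03373.
Using z* = 1.645 for 90%, ME = 1.645 × 0.03373 = 0.05549.
p̂₁ − p̂₂ = 0.1410; interval 0.1410 ± 0.05549 gives (0.086, 0.196).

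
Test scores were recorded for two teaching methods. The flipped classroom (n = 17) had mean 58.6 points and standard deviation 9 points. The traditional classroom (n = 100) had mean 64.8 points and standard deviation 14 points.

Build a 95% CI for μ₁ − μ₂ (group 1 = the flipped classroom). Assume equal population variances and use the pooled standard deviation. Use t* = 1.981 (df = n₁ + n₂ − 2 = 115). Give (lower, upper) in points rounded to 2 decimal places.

s_p = √[((n₁−1)s₁² + (n₂−1)s₂²)/(n₁+n₂−2)] = √[(16·9² + 99·14²)/115] = 13.4164.
SE = 13.4164·√(1/17 + 1/100) = 3.5197.
With t* = 1.981, margin = 1.981 × 3.5197 = 6.9725.
x̄₁ − x̄₂ = 58.6 − 64.8 = -6.2000; interval -6.2000 ± 6.9725 = (-13.17, 0.77).

(-13.17, 0.77)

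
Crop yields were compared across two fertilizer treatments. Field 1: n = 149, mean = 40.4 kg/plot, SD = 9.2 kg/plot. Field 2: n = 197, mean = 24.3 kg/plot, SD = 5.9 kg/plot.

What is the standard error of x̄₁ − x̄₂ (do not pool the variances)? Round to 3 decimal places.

Per-group SEs: s₁/√n₁ = 9.2/√149 = 0.7537, s₂/√n₂ = 5.9/√197 = 0.4204.
Unpooled SE of the difference: √(0.56806369 + 0.17673616) = 0.8630.

0.863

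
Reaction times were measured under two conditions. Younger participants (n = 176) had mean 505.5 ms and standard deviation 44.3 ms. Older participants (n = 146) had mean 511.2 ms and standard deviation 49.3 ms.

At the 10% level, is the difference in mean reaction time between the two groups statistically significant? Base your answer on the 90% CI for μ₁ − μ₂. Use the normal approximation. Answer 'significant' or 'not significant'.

SE₁ = s₁/√n₁ = 44.3/√176 = 3.3392; SE₂ = 49.3/√146 = 4.0801.
Independent samples, unequal variances: SE_diff = √(SE₁² + SE₂²) = √(11.15025664 + 16.64721601) = 5.2723.
z* = 1.645, so margin of error = 1.645 × 5.2723 = 8.6729.
Difference in means = 505.5 − 511.2 = -5.7000.
-5.7000 ± 8.6729 → (-14.3729, 2.9729).
The interval (-14.3729, 2.9729) contains 0, so the difference is not significant.

not significant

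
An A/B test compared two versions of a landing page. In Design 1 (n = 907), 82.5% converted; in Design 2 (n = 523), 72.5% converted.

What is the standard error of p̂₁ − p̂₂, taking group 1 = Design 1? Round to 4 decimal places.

0.0232

The two standard errors are √(0.8250×0.1750/907) = 0.01262 and √(0.7250×0.2750/523) = 0.01952.
Because the samples are independent, SE_diff = √(0.01262² + 0.01952²) = 0.02324.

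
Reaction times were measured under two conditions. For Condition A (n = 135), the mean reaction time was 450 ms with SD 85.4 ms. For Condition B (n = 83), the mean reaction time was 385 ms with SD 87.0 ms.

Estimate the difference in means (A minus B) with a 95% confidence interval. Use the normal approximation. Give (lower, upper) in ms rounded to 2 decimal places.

(41.38, 88.62)

Standard errors of each mean: 85.4/√135 = 7.3501 and 87.0/√83 = 9.5495.
SE(x̄₁ − x̄₂) = √(7.3501² + 9.5495²) = 12.0506 for independent samples with unequal variances.
With z* = 1.960, the margin is 1.960 × 12.0506 = 23.6192.
x̄₁ − x̄₂ = 450 − 385 = 65.0000; the interval is 65.0000 ± 23.6192 = (41.38, 88.62).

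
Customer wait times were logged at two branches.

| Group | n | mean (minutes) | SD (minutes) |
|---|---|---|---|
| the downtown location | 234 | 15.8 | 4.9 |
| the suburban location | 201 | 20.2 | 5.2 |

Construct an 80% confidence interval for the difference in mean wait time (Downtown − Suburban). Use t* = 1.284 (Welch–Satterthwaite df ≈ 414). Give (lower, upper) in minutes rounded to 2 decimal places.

(-5.03, -3.77)

SE₁ = s₁/√n₁ = 4.9/√234 = 0.3203; SE₂ = 5.2/√201 = 0.3668.
Independent samples, unequal variances: SE_diff = √(SE₁² + SE₂²) = √(0.10259209 + 0.13454224) = 0.4870.
t* = 1.284, so margin of error = 1.284 × 0.4870 = 0.6253.
Difference in means = 15.8 − 20.2 = -4.4000.
-4.4000 ± 0.6253 → (-5.03, -3.77).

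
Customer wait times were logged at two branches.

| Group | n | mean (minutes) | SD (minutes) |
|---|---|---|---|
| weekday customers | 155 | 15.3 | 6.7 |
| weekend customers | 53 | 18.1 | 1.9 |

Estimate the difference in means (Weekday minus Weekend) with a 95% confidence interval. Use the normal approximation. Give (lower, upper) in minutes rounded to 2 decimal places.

Per-group SEs: s₁/√n₁ = 6.7/√155 = 0.5382, s₂/√n₂ = 1.9/√53 = 0.2610.
Unpooled SE of the difference: √(0.28965924 + 0.068121) = 0.5981.
Margin of error = z* · SE = 1.960 × 0.5981 = 1.1723.
x̄₁ − x̄₂ = 15.3 − 18.1 = -2.8000.
CI: -2.8000 ± 1.1723 = (-3.97, -1.63).

(-3.97, -1.63)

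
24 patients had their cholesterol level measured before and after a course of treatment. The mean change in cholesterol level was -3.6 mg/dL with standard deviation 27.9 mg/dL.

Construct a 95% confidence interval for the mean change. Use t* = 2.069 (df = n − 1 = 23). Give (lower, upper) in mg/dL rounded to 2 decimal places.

(-15.38, 8.18)

Paired design: SE = s_d/√n = 27.9/√24 = 5.6951.
t* = 2.069; margin of error = 2.069 × 5.6951 = 11.7832.
-3.6 ± 11.7832 → (-15.38, 8.18).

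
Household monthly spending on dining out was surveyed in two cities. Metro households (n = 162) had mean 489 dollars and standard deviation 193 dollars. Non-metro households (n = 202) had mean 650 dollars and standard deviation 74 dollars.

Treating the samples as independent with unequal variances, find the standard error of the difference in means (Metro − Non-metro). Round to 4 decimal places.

16.0325

SE₁ = s₁/√n₁ = 193/√162 = 15.1635; SE₂ = 74/√202 = 5.2066.
Independent samples, unequal variances: SE_diff = √(SE₁² + SE₂²) = √(229.93173225 + 27.10868356) = 16.0325.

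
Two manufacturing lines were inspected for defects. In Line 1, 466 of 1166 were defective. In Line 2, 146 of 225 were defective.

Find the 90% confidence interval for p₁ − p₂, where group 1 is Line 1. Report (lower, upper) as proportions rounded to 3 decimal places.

(-0.307, -0.192)

p̂₁ = 466/1166 = 0.3997 and p̂₂ = 146/225 = 0.6489.
SE₁ = √(p̂₁(1−p̂₁)/n₁) = √(0.3997·0.6003/1166) = 0.01435; SE₂ = √(0.6489·0.3511/225) = 0.03182.
Independent samples: SE of the difference = √(SE₁² + SE₂²) = √(0.0002059225 + 0.0010125124) = 0.03491.
z* for 90% confidence is 1.645, so the margin of error is 1.645 × 0.03491 = 0.05743.
Point estimate p̂₁ − p̂₂ = 0.3997 − 0.6489 = -0.2492.
-0.2492 ± 0.05743 → (-0.307, -0.192).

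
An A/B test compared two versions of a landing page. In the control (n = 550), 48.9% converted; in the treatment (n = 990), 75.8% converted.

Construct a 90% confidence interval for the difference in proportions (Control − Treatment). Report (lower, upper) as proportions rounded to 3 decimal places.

SE₁ = √(p̂₁(1−p̂₁)/n₁) = √(0.4890·0.5110/550) = 0.02131; SE₂ = √(0.7580·0.2420/990) = 0.01361.
Independent samples: SE of the difference = √(SE₁² + SE₂²) = √(0.0004541161 + 0.0001852321) = 0.02529.
z* for 90% confidence is 1.645, so the margin of error is 1.645 × 0.02529 = 0.04160.
Point estimate p̂₁ − p̂₂ = 0.4890 − 0.7580 = -0.2690.
-0.2690 ± 0.04160 → (-0.311, -0.227).

(-0.311, -0.227)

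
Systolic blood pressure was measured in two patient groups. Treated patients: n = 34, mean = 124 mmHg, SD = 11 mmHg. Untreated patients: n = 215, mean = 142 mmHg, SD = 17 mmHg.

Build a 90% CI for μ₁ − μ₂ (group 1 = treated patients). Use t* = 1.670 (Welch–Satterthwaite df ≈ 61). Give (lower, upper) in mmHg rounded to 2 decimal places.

Per-group SEs: s₁/√n₁ = 11/√34 = 1.8865, s₂/√n₂ = 17/√215 = 1.1594.
Unpooled SE of the difference: √(3.55888225 + 1.34420836) = 2.2143.
Margin of error = t* · SE = 1.670 × 2.2143 = 3.6979.
x̄₁ − x̄₂ = 124 − 142 = -18.0000.
CI: -18.0000 ± 3.6979 = (-21.70, -14.30).

(-21.70, -14.30)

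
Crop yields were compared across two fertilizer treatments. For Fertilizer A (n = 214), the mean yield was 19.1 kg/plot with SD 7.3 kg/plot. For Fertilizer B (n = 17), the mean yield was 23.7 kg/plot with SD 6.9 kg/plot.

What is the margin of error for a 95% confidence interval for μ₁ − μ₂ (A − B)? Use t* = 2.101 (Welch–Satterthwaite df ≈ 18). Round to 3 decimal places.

SE₁ = s₁/√n₁ = 7.3/√214 = 0.4990; SE₂ = 6.9/√17 = 1.6735.
Independent samples, unequal variances: SE_diff = √(SE₁² + SE₂²) = √(0.249001 + 2.80060225) = 1.7463.
t* = 2.101, so margin of error = 2.101 × 1.7463 = 3.6690.

3.669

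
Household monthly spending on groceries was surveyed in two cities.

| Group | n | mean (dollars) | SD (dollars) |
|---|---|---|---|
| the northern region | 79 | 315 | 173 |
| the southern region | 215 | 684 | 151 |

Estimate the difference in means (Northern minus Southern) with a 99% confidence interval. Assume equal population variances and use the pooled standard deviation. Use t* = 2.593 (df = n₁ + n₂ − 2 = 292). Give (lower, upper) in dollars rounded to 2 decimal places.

(-422.62, -315.38)

Pooled variance s_p² = [78·173² + 214·151²] / (79+215−2) = 24705.0548, so s_p = 157.1784.
SE_diff = s_p·√(1/n₁ + 1/n₂) = 157.1784·√(1/79 + 1/215) = 20.6792.
t* = 2.593; margin = 2.593 × 20.6792 = 53.6212.
Difference = 315 − 684 = -369.0000.
-369.0000 ± 53.6212 → (-422.62, -315.38).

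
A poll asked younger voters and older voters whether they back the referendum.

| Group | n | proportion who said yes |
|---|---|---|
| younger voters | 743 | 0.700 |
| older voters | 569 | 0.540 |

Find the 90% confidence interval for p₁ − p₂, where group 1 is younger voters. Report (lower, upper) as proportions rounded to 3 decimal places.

SE₁ = √(p̂₁(1−p̂₁)/n₁) = √(0.7000·0.3000/743) = 0.01681; SE₂ = √(0.5400·0.4600/569) = 0.02089.
Independent samples: SE of the difference = √(SE₁² + SE₂²) = √(0.0002825761 + 0.0004363921) = 0.02681.
z* for 90% confidence is 1.645, so the margin of error is 1.645 × 0.02681 = 0.04410.
Point estimate p̂₁ − p̂₂ = 0.7000 − 0.5400 = 0.1600.
0.1600 ± 0.04410 → (0.116, 0.204).

(0.116, 0.204)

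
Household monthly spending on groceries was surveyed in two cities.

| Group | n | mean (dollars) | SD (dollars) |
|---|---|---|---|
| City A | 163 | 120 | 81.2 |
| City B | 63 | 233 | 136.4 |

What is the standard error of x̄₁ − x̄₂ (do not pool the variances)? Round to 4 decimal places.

18.3240

Standard errors of each mean: 81.2/√163 = 6.3601 and 136.4/√63 = 17.1848.
SE(x̄₁ − x̄₂) = √(6.3601² + 17.1848²) = 18.3240 for independent samples with unequal variances.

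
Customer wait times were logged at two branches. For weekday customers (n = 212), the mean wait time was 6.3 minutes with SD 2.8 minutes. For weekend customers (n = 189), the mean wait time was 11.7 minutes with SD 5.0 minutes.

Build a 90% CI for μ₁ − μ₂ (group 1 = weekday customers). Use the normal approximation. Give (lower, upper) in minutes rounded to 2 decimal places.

SE₁ = s₁/√n₁ = 2.8/√212 = 0.1923; SE₂ = 5.0/√189 = 0.3637.
Independent samples, unequal variances: SE_diff = √(SE₁² + SE₂²) = √(0.03697929 + 0.13227769) = 0.4114.
z* = 1.645, so margin of error = 1.645 × 0.4114 = 0.6768.
Difference in means = 6.3 − 11.7 = -5.4000.
-5.4000 ± 0.6768 → (-6.08, -4.72).

(-6.08, -4.72)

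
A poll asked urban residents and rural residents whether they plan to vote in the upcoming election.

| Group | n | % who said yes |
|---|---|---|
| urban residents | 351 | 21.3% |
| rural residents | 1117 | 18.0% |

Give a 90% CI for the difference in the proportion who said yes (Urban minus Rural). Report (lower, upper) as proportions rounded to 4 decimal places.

Each SE is √(p̂(1−p̂)/n): √(0.2130·0.7870/351) = 0.02185 and √(0.1800·0.8200/1117) = 0.01150.
SE(p̂₁ − p̂₂) = √(SE₁² + SE₂²) = √(0.0004774225 + 0.00013225) = 0.02469, since the two samples are independent.
At 90% confidence z* = 1.645; margin = 1.645 × 0.02469 = 0.04062.
The difference is 0.2130 − 0.1800 = 0.0330, so the interval is 0.0330 ± 0.04062 = (-0.0076, 0.0736).

(-0.0076, 0.0736)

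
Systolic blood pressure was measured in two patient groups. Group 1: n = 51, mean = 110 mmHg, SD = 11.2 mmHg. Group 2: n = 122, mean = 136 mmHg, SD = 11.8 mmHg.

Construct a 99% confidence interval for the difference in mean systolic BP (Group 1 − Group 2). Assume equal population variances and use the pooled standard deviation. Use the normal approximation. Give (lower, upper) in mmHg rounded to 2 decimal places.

s_p = √[((n₁−1)s₁² + (n₂−1)s₂²)/(n₁+n₂−2)] = √[(50·11.2² + 121·11.8²)/171] = 11.6278.
SE = 11.6278·√(1/51 + 1/122) = 1.9389.
With z* = 2.576, margin = 2.576 × 1.9389 = 4.9946.
x̄₁ − x̄₂ = 110 − 136 = -26.0000; interval -26.0000 ± 4.9946 = (-30.99, -21.01).

(-30.99, -21.01)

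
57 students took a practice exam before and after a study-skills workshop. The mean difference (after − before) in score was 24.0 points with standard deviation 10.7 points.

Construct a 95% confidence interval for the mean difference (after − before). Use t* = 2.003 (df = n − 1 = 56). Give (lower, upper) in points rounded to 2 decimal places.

Paired design: SE = s_d/√n = 10.7/√57 = 1.4172.
t* = 2.003; margin of error = 2.003 × 1.4172 = 2.8387.
24.0 ± 2.8387 → (21.16, 26.84).

(21.16, 26.84)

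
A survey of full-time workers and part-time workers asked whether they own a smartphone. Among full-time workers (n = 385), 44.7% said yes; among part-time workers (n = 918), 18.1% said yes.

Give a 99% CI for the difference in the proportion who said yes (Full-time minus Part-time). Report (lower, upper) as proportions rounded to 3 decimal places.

(0.193, 0.339)

The two standard errors are √(0.4470×0.5530/385) = 0.02534 and √(0.1810×0.8190/918) = 0.01271.
Because the samples are independent, SE_diff = √(0.02534² + 0.01271²) = 0.02835.
Using z* = 2.576 for 99%, ME = 2.576 × 0.02835 = 0.07303.
p̂₁ − p̂₂ = 0.2660; interval 0.2660 ± 0.07303 gives (0.193, 0.339).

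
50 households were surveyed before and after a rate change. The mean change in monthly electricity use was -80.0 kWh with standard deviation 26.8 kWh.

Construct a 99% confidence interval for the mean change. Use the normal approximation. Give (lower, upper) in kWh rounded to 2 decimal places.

This is a matched-pairs design, so SE = s_d/√n = 26.8/√50 = 3.7901.
Margin = 2.576 × 3.7901 = 9.7633; the interval is -80.0 ± 9.7633 = (-89.76, -70.24).

(-89.76, -70.24)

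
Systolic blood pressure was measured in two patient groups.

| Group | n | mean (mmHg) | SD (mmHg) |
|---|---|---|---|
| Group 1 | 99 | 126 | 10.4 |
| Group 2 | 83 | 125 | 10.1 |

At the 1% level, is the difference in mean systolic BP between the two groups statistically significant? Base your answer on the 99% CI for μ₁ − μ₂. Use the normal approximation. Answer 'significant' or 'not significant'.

Standard errors of each mean: 10.4/√99 = 1.0452 and 10.1/√83 = 1.1086.
SE(x̄₁ − x̄₂) = √(1.0452² + 1.1086²) = 1.5236 for independent samples with unequal variances.
With z* = 2.576, the margin is 2.576 × 1.5236 = 3.9248.
x̄₁ − x̄₂ = 126 − 125 = 1.0000; the interval is 1.0000 ± 3.9248 = (-2.9248, 4.9248).
The interval (-2.9248, 4.9248) contains 0, so the difference is not significant.

not significant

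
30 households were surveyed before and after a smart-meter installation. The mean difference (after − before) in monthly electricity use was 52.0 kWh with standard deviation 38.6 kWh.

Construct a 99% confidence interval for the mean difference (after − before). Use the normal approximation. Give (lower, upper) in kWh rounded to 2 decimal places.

(33.85, 70.15)

Paired design: SE = s_d/√n = 38.6/√30 = 7.0474.
z* = 2.576; margin of error = 2.576 × 7.0474 = 18.1541.
52.0 ± 18.1541 → (33.85, 70.15).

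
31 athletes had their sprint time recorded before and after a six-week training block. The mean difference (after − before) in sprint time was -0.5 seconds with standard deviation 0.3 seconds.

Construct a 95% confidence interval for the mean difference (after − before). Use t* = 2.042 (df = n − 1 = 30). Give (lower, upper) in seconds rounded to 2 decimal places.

(-0.61, -0.39)

Paired design: SE = s_d/√n = 0.3/√31 = 0.0539.
t* = 2.042; margin of error = 2.042 × 0.0539 = 0.1101.
-0.5 ± 0.1101 → (-0.61, -0.39).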